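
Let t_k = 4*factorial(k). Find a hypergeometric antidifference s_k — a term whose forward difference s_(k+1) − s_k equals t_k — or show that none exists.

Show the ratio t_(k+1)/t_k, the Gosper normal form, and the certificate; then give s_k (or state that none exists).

Compute t_(k+1)/t_k: get k + 1.
Gosper form: A/B · C(k+1)/C(k) with A=k + 1, B=1, C=1.
Solve (k + 1)·f(k+1) − (1)·f(k) = 1.
From deg A=1, deg B=0, deg C=0: d=-1.
Negative degree bound (-1): no f exists, t_k not Gosper-summable.

none — t_k is not Gosper-summable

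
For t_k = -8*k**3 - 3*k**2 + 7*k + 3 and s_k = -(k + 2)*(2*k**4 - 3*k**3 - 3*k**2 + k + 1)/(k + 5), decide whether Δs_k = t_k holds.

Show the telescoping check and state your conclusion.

Invalid: residual 3*(6*k**4 + 46*k**3 + 11*k**2 - 39*k - 16)/(k**2 + 11*k + 30) ≠ 0.

s_(k+1) = (-2*k**5 - 11*k**4 - 15*k**3 + 6*k**2 + 20*k + 6)/(k + 6)
s_(k+1) − s_k = (-8*k**5 - 73*k**4 - 128*k**3 + 23*k**2 + 126*k + 42)/(k**2 + 11*k + 30)
(s_(k+1) − s_k) − t_k = 3*(6*k**4 + 46*k**3 + 11*k**2 - 39*k - 16)/(k**2 + 11*k + 30)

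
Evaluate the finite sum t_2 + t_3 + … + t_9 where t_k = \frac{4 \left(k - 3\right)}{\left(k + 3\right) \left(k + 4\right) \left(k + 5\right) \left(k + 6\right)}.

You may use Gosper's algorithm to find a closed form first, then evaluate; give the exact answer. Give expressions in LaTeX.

The ratio is (k - 2)*(k + 3)/((k - 3)*(k + 7)).
Normal form (A,B,C) = (k + 3, k + 7, k - 3).
f must satisfy (k + 3)·f(k+1) − (k + 6)·f(k) = k - 3.
Bound: deg f ≤ 3.
Coefficient equations give f(k) = -k*(k**2 + 12*k + 107)/120.
Get s_k = R·t_k = k*(-k**2 - 12*k - 107)/(30*(k + 3)*(k + 4)*(k + 5)) with R(k) = B(k−1)f(k)/C(k) = -k*(k + 6)*(k**2 + 12*k + 107)/(120*(k - 3)).
Check: Δs_k = 4*(k - 3)/(k**4 + 18*k**3 + 119*k**2 + 342*k + 360). ✓
Sum = s_(10) − s_(2); s_(10) = -109/2730, s_(2) = -3/70 ⇒ 4/1365.

Σ = 4/1365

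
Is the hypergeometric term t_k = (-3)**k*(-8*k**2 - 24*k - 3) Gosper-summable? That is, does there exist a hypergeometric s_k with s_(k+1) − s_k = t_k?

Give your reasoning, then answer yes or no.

Ratio r(k) = 3*(-8*k**2 - 40*k - 35)/(8*k**2 + 24*k + 3).
Gosper form: A/B · C(k+1)/C(k) with A=-3, B=1, C=k**2 + 3*k + 3/8.
Key eq: (-3)·f(k+1) = (1)·f(k) + (k**2 + 3*k + 3/8).
From deg A=0, deg B=0, deg C=2: d=2.
Solve for f: f(k) = -(2*k**2 + 3*k - 3)/8 (degree 2 ≤ 2).
So s_k = (B(k−1)f/C)·t_k = (-(2*k**2 + 3*k - 3)/(8*k**2 + 24*k + 3))·t_k = (-3)**k*(2*k**2 + 3*k - 3).
Δs = (-3)**k*(-8*k**2 - 24*k - 3), as required.

Yes. s_k = (-3)**k*(2*k**2 + 3*k - 3).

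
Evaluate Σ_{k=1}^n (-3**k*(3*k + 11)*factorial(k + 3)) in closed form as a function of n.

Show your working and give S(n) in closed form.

r(k) = 3*(k + 4)*(3*k + 14)/(3*k + 11) after simplifying.
Factor: A=3*k + 12; B=1; C=k + 11/3.
Key eq: (3*k + 12)·f(k+1) = (1)·f(k) + (k + 11/3).
d = 0 from the (1,0,1) case.
Coefficient equations give f(k) = 1/3.
Get s_k = R·t_k = -3**k*factorial(k + 3) with R(k) = B(k−1)f(k)/C(k) = 1/(3*k + 11).
Verify: -3**k*(3*k + 11)*factorial(k + 3) matches t_k.
Σ_(k=1)^n t_k = s_(n+1) − s_(1) = (-3**(n + 1)*factorial(n + 4)) − (-72), i.e. -3*3**n*factorial(n + 4) + 72.

S(n) = -3*3**n*factorial(n + 4) + 72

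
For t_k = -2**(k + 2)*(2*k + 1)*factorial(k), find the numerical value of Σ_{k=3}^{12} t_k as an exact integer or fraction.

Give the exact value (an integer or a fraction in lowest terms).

Σ = -204047017574208

The ratio is 2*(k + 1)*(2*k + 3)/(2*k + 1).
Normal form (A,B,C) = (2*k + 2, 1, k + 1/2).
Solve (2*k + 2)·f(k+1) − (1)·f(k) = k + 1/2.
d = 0 from the (1,0,1) case.
Coefficient equations give f(k) = 1/2.
So s_k = (B(k−1)f/C)·t_k = (1/(2*k + 1))·t_k = -2**(k + 2)*factorial(k).
Δs = -2**(k + 2)*(2*k + 1)*factorial(k), as required.
Evaluate s at k=13 and k=3: -204047017574400 and -192; difference -204047017574208.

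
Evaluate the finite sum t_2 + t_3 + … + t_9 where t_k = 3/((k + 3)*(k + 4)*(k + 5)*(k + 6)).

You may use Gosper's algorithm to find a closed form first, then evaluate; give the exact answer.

Compute t_(k+1)/t_k: get (k + 3)/(k + 7).
A = k + 3, B = k + 7, C = 1.
Solve (k + 3)·f(k+1) − (k + 6)·f(k) = 1.
deg f ≤ 3 (via 1,1,0).
Solve for f: f(k) = k*(k**2 + 12*k + 47)/180 (degree 3 ≤ 3).
Then R = B(k−1)f/C = k*(k + 6)*(k**2 + 12*k + 47)/180, so s_k = R(k)·t_k = k*(k**2 + 12*k + 47)/(60*(k + 3)*(k + 4)*(k + 5)).
Check: Δs_k = 3/(k**4 + 18*k**3 + 119*k**2 + 342*k + 360). ✓
Σ_(k=2)^(9) t_k = s_(10) − s_(2) = 89/5460 − (1/84) = 2/455.

Σ = 2/455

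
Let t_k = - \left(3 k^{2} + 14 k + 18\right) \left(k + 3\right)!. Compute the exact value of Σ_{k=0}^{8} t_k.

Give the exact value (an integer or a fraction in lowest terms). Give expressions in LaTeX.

Compute t_(k+1)/t_k: get (k + 4)*(14*k + 3*(k + 1)**2 + 32)/(3*k**2 + 14*k + 18).
So A=k + 4 and B=1, with C=k**2 + 14*k/3 + 6.
f must satisfy (k + 4)·f(k+1) − (1)·f(k) = k**2 + 14*k/3 + 6.
Degrees (1,0,2) ⇒ d ≤ 1.
Coefficient equations give f(k) = (3*k + 2)/3.
Certificate R = B(k−1)f/C = (3*k + 2)/(3*k**2 + 14*k + 18) gives s_k = -(3*k + 2)*factorial(k + 3).
Δs = -(3*k**2 + 14*k + 18)*factorial(k + 3), as required.
Evaluate s at k=9 and k=0: -13891046400 and -12; difference -13891046388.

Σ = -13891046388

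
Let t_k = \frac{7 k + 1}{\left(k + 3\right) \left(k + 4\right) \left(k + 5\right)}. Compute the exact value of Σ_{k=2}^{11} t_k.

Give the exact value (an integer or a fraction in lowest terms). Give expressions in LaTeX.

Σ = 7/16

Step 1: r(k) = (k + 3)*(7*k + 8)/((k + 6)*(7*k + 1)).
Gosper form: A/B · C(k+1)/C(k) with A=k + 3, B=k + 6, C=k + 1/7.
Solve (k + 3)·f(k+1) − (k + 5)·f(k) = k + 1/7.
Degrees (1,1,1) ⇒ d ≤ 2.
A polynomial solution: f(k) = k*(11*k - 7)/84.
So s_k = (B(k−1)f/C)·t_k = (k*(k + 5)*(11*k - 7)/(12*(7*k + 1)))·t_k = k*(11*k - 7)/(12*(k + 3)*(k + 4)).
Verify: (7*k + 1)/(k**3 + 12*k**2 + 47*k + 60) matches t_k.
Sum = s_(12) − s_(2); s_(12) = 25/48, s_(2) = 1/12 ⇒ 7/16.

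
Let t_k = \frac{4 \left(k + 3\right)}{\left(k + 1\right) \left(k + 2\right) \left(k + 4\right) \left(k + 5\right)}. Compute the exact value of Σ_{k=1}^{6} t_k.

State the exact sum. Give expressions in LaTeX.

Σ = 39/220

Step 1: r(k) = (k + 1)*(k + 4)**2/((k + 3)**2*(k + 6)).
Gosper form: A/B · C(k+1)/C(k) with A=k + 1, B=k + 6, C=k**2 + 6*k + 9.
Key eq: (k + 1)·f(k+1) = (k + 5)·f(k) + (k**2 + 6*k + 9).
Degrees (1,1,2) ⇒ d ≤ 4.
Coefficient equations give f(k) = k*(k + 2)*(k + 3)*(k + 5)/8.
R(k) = B(k−1)·f(k)/C(k) = k*(k + 2)*(k + 5)**2/(8*(k + 3)); s_k = R·t_k = k*(k + 5)/(2*(k**2 + 5*k + 4)).
Verify: 4*(k + 3)/(k**4 + 12*k**3 + 49*k**2 + 78*k + 40) matches t_k.
Sum = s_(7) − s_(1); s_(7) = 21/44, s_(1) = 3/10 ⇒ 39/220.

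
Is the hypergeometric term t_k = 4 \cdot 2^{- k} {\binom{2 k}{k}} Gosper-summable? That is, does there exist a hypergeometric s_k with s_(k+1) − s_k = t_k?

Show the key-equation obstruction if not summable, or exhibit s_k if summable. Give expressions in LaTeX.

No. Not Gosper-summable.

Ratio r(k) = (2*k + 1)/(k + 1).
Gosper form: A/B · C(k+1)/C(k) with A=2*k + 1, B=k + 1, C=1.
Key eq: (2*k + 1)·f(k+1) = (k)·f(k) + (1).
d = -1 from the (1,1,0) case.
Negative degree bound (-1): no f exists, t_k not Gosper-summable.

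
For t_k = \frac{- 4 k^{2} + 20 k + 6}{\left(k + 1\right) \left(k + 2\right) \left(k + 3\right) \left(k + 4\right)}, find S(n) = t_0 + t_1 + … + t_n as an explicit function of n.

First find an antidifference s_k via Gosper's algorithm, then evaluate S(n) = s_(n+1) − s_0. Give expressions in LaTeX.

S(n) = \frac{n^{3} + 21 n^{2} + 38 n + 18}{3 \left(n^{3} + 9 n^{2} + 26 n + 24\right)}

Compute t_(k+1)/t_k: get (2*k**3 - 4*k**2 - 17*k - 11)/(2*k**3 - 53*k - 15).
A = k + 1, B = k + 5, C = k**2 - 5*k - 3/2.
f must satisfy (k + 1)·f(k+1) − (k + 4)·f(k) = k**2 - 5*k - 3/2.
Bound: deg f ≤ 3.
Solving with deg f ≤ 3: f(k) = -k*(k**2 + 18*k - 1)/12.
Then R = B(k−1)f/C = -k*(k + 4)*(k**2 + 18*k - 1)/(6*(2*k**2 - 10*k - 3)), so s_k = R(k)·t_k = k*(k**2 + 18*k - 1)/(3*(k + 1)*(k + 2)*(k + 3)).
Check: Δs_k = 2*(-2*k**2 + 10*k + 3)/(k**4 + 10*k**3 + 35*k**2 + 50*k + 24). ✓
Telescope: S(n) = s_(n+1) − s_(0) = (n**3 + 21*n**2 + 38*n + 18)/(3*(n**3 + 9*n**2 + 26*n + 24)) − (0) = (n**3 + 21*n**2 + 38*n + 18)/(3*(n**3 + 9*n**2 + 26*n + 24)).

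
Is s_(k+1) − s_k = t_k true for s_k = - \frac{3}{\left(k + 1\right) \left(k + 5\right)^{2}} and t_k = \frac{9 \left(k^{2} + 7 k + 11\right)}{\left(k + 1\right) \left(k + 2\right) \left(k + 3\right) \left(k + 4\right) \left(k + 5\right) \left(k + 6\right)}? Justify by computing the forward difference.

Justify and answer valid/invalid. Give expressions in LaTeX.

Invalid: residual \frac{6 \left(- 4 k^{3} - 48 k^{2} - 182 k - 213\right)}{k^{8} + 32 k^{7} + 436 k^{6} + 3290 k^{5} + 14959 k^{4} + 41678 k^{3} + 68844 k^{2} + 60840 k + 21600} ≠ 0.

s_(k+1) = -3/((k + 2)*(k + 6)**2)
s_(k+1) − s_k = -3/((k + 2)*(k + 6)**2) + 3/((k + 1)*(k + 5)**2)
(s_(k+1) − s_k) − t_k = 6*(-4*k**3 - 48*k**2 - 182*k - 213)/(k**8 + 32*k**7 + 436*k**6 + 3290*k**5 + 14959*k**4 + 41678*k**3 + 68844*k**2 + 60840*k + 21600)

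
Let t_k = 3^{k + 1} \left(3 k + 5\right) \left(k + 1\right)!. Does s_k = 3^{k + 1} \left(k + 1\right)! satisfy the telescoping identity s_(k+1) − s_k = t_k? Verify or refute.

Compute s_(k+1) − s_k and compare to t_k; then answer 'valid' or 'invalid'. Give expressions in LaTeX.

s_(k+1) = 3**(k + 2)*factorial(k + 2)
s_(k+1) − s_k = 3**(k + 1)*(3*k + 5)*factorial(k + 1)
(s_(k+1) − s_k) − t_k = 0

valid; difference matches t_k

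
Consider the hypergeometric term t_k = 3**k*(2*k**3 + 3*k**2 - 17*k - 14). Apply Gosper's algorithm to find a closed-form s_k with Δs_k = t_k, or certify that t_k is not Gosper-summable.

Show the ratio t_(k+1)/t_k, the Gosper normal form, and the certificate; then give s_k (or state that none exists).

s_k = 3**k*(k**3 - 3*k**2 - 4*k + 2)

The ratio is 3*(2*k**3 + 9*k**2 - 5*k - 26)/(2*k**3 + 3*k**2 - 17*k - 14).
Gosper form: A/B · C(k+1)/C(k) with A=3, B=1, C=k**3 + 3*k**2/2 - 17*k/2 - 7.
f must satisfy (3)·f(k+1) − (1)·f(k) = k**3 + 3*k**2/2 - 17*k/2 - 7.
Bound: deg f ≤ 3.
Match coefficients ⇒ f(k) = (k**3 - 3*k**2 - 4*k + 2)/2.
R(k) = B(k−1)·f(k)/C(k) = (k**3 - 3*k**2 - 4*k + 2)/(2*k**3 + 3*k**2 - 17*k - 14); s_k = R·t_k = 3**k*(k**3 - 3*k**2 - 4*k + 2).
Δs = 3**k*(2*k**3 + 3*k**2 - 17*k - 14), as required.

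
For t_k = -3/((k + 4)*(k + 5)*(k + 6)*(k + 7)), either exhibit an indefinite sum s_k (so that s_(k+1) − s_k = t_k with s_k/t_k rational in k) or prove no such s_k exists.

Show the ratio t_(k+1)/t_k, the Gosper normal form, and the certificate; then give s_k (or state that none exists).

s_k = k*(-k**2 - 15*k - 74)/(120*(k + 4)*(k + 5)*(k + 6))

t_(k+1)/t_k = (k + 4)/(k + 8).
A = k + 4, B = k + 8, C = 1.
Need (k + 4)·f(k+1) − (k + 7)·f(k) = 1.
From deg A=1, deg B=1, deg C=0: d=3.
Solve for f: f(k) = k*(k**2 + 15*k + 74)/360 (degree 3 ≤ 3).
Then R = B(k−1)f/C = k*(k + 7)*(k**2 + 15*k + 74)/360, so s_k = R(k)·t_k = k*(-k**2 - 15*k - 74)/(120*(k + 4)*(k + 5)*(k + 6)).
s_(k+1) − s_k = -3/(k**4 + 22*k**3 + 179*k**2 + 638*k + 840) = t_k.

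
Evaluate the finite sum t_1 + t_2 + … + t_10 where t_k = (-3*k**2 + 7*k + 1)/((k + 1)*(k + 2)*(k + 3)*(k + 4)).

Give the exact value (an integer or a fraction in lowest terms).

Step 1: r(k) = (k + 1)*(7*k - 3*(k + 1)**2 + 8)/((k + 5)*(-3*k**2 + 7*k + 1)).
A = k + 1, B = k + 5, C = k**2 - 7*k/3 - 1/3.
Key eq: (k + 1)·f(k+1) = (k + 4)·f(k) + (k**2 - 7*k/3 - 1/3).
Bound: deg f ≤ 3.
A polynomial solution: f(k) = k*(k**2 - 12*k + 5)/18.
Certificate R = B(k−1)f/C = k*(k + 4)*(k**2 - 12*k + 5)/(6*(3*k**2 - 7*k - 1)) gives s_k = k*(-k**2 + 12*k - 5)/(6*(k + 1)*(k + 2)*(k + 3)).
Check: Δs_k = (-3*k**2 + 7*k + 1)/(k**4 + 10*k**3 + 35*k**2 + 50*k + 24). ✓
Evaluate s at k=11 and k=1: 11/2184 and 1/24; difference -10/273.

Σ = -10/273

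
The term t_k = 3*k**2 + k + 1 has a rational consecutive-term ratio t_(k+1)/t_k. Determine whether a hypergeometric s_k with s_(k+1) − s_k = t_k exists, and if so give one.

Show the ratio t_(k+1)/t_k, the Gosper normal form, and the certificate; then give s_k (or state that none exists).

s_k = k*(k**2 - k + 1)

r(k) = (k + 3*(k + 1)**2 + 2)/(3*k**2 + k + 1) after simplifying.
Factor: A=1; B=1; C=k**2 + k/3 + 1/3.
Key eq: (1)·f(k+1) = (1)·f(k) + (k**2 + k/3 + 1/3).
Degrees (0,0,2) ⇒ d ≤ 3.
Coefficient equations give f(k) = k*(k**2 - k + 1)/3.
Then R = B(k−1)f/C = k*(k**2 - k + 1)/(3*k**2 + k + 1), so s_k = R(k)·t_k = k*(k**2 - k + 1).
Δs = 3*k**2 + k + 1, as required.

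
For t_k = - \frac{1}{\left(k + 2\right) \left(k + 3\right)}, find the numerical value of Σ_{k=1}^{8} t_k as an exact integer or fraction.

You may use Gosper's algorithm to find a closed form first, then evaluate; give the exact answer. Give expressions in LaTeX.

Step 1: r(k) = (k + 2)/(k + 4).
Factor: A=k + 2; B=k + 4; C=1.
f must satisfy (k + 2)·f(k+1) − (k + 3)·f(k) = 1.
From deg A=1, deg B=1, deg C=0: d=1.
Solve for f: f(k) = k/2 (degree 1 ≤ 1).
Get s_k = R·t_k = -k/(2*k + 4) with R(k) = B(k−1)f(k)/C(k) = k*(k + 3)/2.
Verify: -1/(k**2 + 5*k + 6) matches t_k.
Evaluate s at k=9 and k=1: -9/22 and -1/6; difference -8/33.

Σ = -8/33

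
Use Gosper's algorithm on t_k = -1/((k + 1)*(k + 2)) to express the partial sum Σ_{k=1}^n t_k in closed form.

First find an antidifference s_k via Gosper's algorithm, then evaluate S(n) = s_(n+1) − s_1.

Ratio r(k) = (k + 1)/(k + 3).
Factor: A=k + 1; B=k + 3; C=1.
Need (k + 1)·f(k+1) − (k + 2)·f(k) = 1.
From deg A=1, deg B=1, deg C=0: d=1.
Solve for f: f(k) = k (degree 1 ≤ 1).
So s_k = (B(k−1)f/C)·t_k = (k*(k + 2))·t_k = -k/(k + 1).
s_(k+1) − s_k = -1/(k**2 + 3*k + 2) = t_k.
s_(n+1) = (-n - 1)/(n + 2) and s_(1) = -1/2, so S(n) = -n/(2*n + 4).

S(n) = -n/(2*n + 4)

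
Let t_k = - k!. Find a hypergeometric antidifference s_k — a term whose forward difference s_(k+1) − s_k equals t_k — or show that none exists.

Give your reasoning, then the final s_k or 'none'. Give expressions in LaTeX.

not Gosper-summable; s_k does not exist

Step 1: r(k) = k + 1.
Gosper form: A/B · C(k+1)/C(k) with A=k + 1, B=1, C=1.
Set up (k + 1)·f(k+1) − (1)·f(k) − (1) = 0.
Bound: deg f ≤ -1.
d = -1 < 0 ⇒ no nonzero polynomial f; not summable.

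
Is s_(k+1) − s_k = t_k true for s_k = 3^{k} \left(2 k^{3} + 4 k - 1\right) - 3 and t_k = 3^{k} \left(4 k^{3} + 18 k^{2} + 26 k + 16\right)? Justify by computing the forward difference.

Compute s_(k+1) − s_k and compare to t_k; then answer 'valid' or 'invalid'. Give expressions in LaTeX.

valid (s_(k+1) − s_k reduces to t_k)

s_(k+1) = 3*3**k*(4*k + 2*(k + 1)**3 + 3) - 3
s_(k+1) − s_k = 2*3**k*(-k**3 + 4*k + 3*(k + 1)**3 + 5)
(s_(k+1) − s_k) − t_k = 0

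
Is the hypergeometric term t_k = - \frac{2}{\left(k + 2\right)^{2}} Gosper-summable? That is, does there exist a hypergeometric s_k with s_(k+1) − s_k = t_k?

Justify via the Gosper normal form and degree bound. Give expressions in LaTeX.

No — t_k has no hypergeometric antidifference.

t_(k+1)/t_k = (k + 2)**2/(k + 3)**2.
So A=k**2 + 4*k + 4 and B=k**2 + 6*k + 9, with C=1.
Key eq: (k**2 + 4*k + 4)·f(k+1) = (k**2 + 4*k + 4)·f(k) + (1).
Bound: deg f ≤ 0.
Put f(k) = c0: A·f(k+1) − B(k−1)·f(k) − C = -1; need -1 = 0 — inconsistent ⇒ no f, not summable.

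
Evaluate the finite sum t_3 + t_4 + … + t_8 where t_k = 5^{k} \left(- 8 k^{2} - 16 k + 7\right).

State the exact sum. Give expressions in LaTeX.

t_(k+1)/t_k = 5*(8*k**2 + 32*k + 17)/(8*k**2 + 16*k - 7).
A = 5, B = 1, C = k**2 + 2*k - 7/8.
Need (5)·f(k+1) − (1)·f(k) = k**2 + 2*k - 7/8.
deg f ≤ 2 (via 0,0,2).
Match coefficients ⇒ f(k) = (k + 1)*(2*k - 3)/8.
R(k) = B(k−1)·f(k)/C(k) = (k + 1)*(2*k - 3)/(8*k**2 + 16*k - 7); s_k = R·t_k = 5**k*(-2*k**2 + k + 3).
Check: Δs_k = 5**k*(-8*k**2 - 16*k + 7). ✓
Evaluate s at k=9 and k=3: -292968750 and -1500; difference -292967250.

Σ = -292967250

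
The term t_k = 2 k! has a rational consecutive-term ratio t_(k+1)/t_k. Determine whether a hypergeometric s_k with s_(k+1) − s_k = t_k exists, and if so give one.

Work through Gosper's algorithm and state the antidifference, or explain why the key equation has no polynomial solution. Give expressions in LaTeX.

not Gosper-summable; s_k does not exist

Compute t_(k+1)/t_k: get k + 1.
A = k + 1, B = 1, C = 1.
Set up (k + 1)·f(k+1) − (1)·f(k) − (1) = 0.
Bound: deg f ≤ -1.
deg f ≤ -1 is impossible — no certificate.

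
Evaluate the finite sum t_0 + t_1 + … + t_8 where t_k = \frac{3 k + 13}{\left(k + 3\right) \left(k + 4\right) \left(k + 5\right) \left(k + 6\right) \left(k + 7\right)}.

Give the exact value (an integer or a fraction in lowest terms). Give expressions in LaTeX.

Σ = 3/280

Step 1: r(k) = (k + 3)*(3*k + 16)/((k + 8)*(3*k + 13)).
So A=k + 3 and B=k + 8, with C=k + 13/3.
Set up (k + 3)·f(k+1) − (k + 7)·f(k) − (k + 13/3) = 0.
d = 4 from the (1,1,1) case.
A polynomial solution: f(k) = k*(k + 4)*(k**2 + 14*k + 63)/270.
Then R = B(k−1)f/C = k*(k + 4)*(k + 7)*(k**2 + 14*k + 63)/(90*(3*k + 13)), so s_k = R(k)·t_k = k*(k**2 + 14*k + 63)/(90*(k**3 + 14*k**2 + 63*k + 90)).
Check: Δs_k = (3*k + 13)/(k**5 + 25*k**4 + 245*k**3 + 1175*k**2 + 2754*k + 2520). ✓
Σ_(k=0)^(8) t_k = s_(9) − s_(0) = 3/280 − (0) = 3/280.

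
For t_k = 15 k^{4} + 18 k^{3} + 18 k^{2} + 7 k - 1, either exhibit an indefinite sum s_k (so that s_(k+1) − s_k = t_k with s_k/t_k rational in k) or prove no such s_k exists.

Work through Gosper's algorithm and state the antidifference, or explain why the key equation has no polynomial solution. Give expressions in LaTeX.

Ratio r(k) = (15*k**4 + 78*k**3 + 162*k**2 + 157*k + 57)/(15*k**4 + 18*k**3 + 18*k**2 + 7*k - 1).
Gosper form: A/B · C(k+1)/C(k) with A=1, B=1, C=k**4 + 6*k**3/5 + 6*k**2/5 + 7*k/15 - 1/15.
Set up (1)·f(k+1) − (1)·f(k) − (k**4 + 6*k**3/5 + 6*k**2/5 + 7*k/15 - 1/15) = 0.
deg f ≤ 5 (via 0,0,4).
Coefficient equations give f(k) = k*(3*k**4 - 3*k**3 + 2*k**2 - k - 2)/15.
R(k) = B(k−1)·f(k)/C(k) = k*(3*k**4 - 3*k**3 + 2*k**2 - k - 2)/(15*k**4 + 18*k**3 + 18*k**2 + 7*k - 1); s_k = R·t_k = k*(3*k**4 - 3*k**3 + 2*k**2 - k - 2).
Verify: 15*k**4 + 18*k**3 + 18*k**2 + 7*k - 1 matches t_k.

s_k = k \left(3 k^{4} - 3 k^{3} + 2 k^{2} - k - 2\right)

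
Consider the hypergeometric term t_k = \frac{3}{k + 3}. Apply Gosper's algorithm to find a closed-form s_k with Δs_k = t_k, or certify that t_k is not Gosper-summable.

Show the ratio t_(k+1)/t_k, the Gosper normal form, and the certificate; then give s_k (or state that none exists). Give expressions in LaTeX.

none — t_k is not Gosper-summable

Step 1: r(k) = (k + 3)/(k + 4).
Gosper form: A/B · C(k+1)/C(k) with A=k + 3, B=k + 4, C=1.
f must satisfy (k + 3)·f(k+1) − (k + 3)·f(k) = 1.
Degrees (1,1,0) ⇒ d ≤ 0.
Generic f = c0 gives residual -1; -1 = 0 cannot hold, so t_k is not Gosper-summable.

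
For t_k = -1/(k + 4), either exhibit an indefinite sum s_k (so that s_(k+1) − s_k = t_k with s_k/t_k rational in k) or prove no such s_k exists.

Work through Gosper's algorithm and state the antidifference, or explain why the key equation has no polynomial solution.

The ratio is (k + 4)/(k + 5).
A = k + 4, B = k + 5, C = 1.
Key eq: (k + 4)·f(k+1) = (k + 4)·f(k) + (1).
Bound: deg f ≤ 0.
Put f(k) = c0: A·f(k+1) − B(k−1)·f(k) − C = -1; need -1 = 0 — inconsistent ⇒ no f, not summable.

no hypergeometric antidifference exists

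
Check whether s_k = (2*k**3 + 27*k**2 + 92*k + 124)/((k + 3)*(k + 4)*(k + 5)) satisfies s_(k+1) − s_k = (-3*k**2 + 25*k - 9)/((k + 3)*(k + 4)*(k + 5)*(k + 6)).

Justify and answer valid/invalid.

valid; difference matches t_k

s_(k+1) = (92*k + 2*(k + 1)**3 + 27*(k + 1)**2 + 216)/((k + 4)*(k + 5)*(k + 6))
s_(k+1) − s_k = (-3*k**2 + 25*k - 9)/(k**4 + 18*k**3 + 119*k**2 + 342*k + 360)
(s_(k+1) − s_k) − t_k = 0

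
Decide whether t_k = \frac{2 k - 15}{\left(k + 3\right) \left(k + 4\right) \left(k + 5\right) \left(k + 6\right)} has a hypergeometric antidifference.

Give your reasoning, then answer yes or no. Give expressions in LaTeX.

Yes. s_k = \frac{k \left(- k^{2} - 12 k - 62\right)}{15 \left(k + 3\right) \left(k + 4\right) \left(k + 5\right)}.

Step 1: r(k) = (k + 3)*(2*k - 13)/((k + 7)*(2*k - 15)).
Normal form (A,B,C) = (k + 3, k + 7, k - 15/2).
Set up (k + 3)·f(k+1) − (k + 6)·f(k) − (k - 15/2) = 0.
deg f ≤ 3 (via 1,1,1).
Solve for f: f(k) = -k*(k**2 + 12*k + 62)/30 (degree 3 ≤ 3).
R(k) = B(k−1)·f(k)/C(k) = -k*(k + 6)*(k**2 + 12*k + 62)/(15*(2*k - 15)); s_k = R·t_k = k*(-k**2 - 12*k - 62)/(15*(k + 3)*(k + 4)*(k + 5)).
s_(k+1) − s_k = (2*k - 15)/(k**4 + 18*k**3 + 119*k**2 + 342*k + 360) = t_k.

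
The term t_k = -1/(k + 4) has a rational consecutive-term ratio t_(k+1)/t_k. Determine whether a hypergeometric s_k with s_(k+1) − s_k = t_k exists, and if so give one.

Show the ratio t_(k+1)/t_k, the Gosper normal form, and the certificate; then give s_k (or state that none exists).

Ratio r(k) = (k + 4)/(k + 5).
Normal form (A,B,C) = (k + 4, k + 5, 1).
Set up (k + 4)·f(k+1) − (k + 4)·f(k) − (1) = 0.
deg f ≤ 0 (via 1,1,0).
Write f(k) = c0. Then LHS − RHS = -1, requiring -1 = 0: contradictory. No certificate.

no hypergeometric antidifference exists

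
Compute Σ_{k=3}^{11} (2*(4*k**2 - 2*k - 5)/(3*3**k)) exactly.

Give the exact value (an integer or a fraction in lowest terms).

The ratio is (4*k**2 + 6*k - 3)/(3*(4*k**2 - 2*k - 5)).
A = 1/3, B = 1, C = k**2 - k/2 - 5/4.
Need (1/3)·f(k+1) − (1)·f(k) = k**2 - k/2 - 5/4.
d = 2 from the (0,0,2) case.
Match coefficients ⇒ f(k) = -3*(k + 1)*(2*k - 1)/4.
Then R = B(k−1)f/C = -3*(k + 1)*(2*k - 1)/(4*k**2 - 2*k - 5), so s_k = R(k)·t_k = 2*(-2*k**2 - k + 1)/3**k.
Δs = 2*(4*k**2 - 2*k - 5)/(3*3**k), as required.
Evaluate s at k=12 and k=3: -598/531441 and -40/27; difference 786722/531441.

Σ = 786722/531441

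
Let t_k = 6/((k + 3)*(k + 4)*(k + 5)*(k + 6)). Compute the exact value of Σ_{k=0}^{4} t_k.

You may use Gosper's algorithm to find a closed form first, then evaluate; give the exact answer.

Σ = 11/360

The ratio is (k + 3)/(k + 7).
Factor: A=k + 3; B=k + 7; C=1.
Set up (k + 3)·f(k+1) − (k + 6)·f(k) − (1) = 0.
d = 3 from the (1,1,0) case.
A polynomial solution: f(k) = k*(k**2 + 12*k + 47)/180.
Get s_k = R·t_k = k*(k**2 + 12*k + 47)/(30*(k + 3)*(k + 4)*(k + 5)) with R(k) = B(k−1)f(k)/C(k) = k*(k + 6)*(k**2 + 12*k + 47)/180.
Verify: 6/(k**4 + 18*k**3 + 119*k**2 + 342*k + 360) matches t_k.
Telescoping: Σ = s_(5) − s_(0) = 11/360 − (0) = 11/360.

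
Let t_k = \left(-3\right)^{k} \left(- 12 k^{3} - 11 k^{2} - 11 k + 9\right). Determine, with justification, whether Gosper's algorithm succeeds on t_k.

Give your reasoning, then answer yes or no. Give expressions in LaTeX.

Yes. s_k = \left(-3\right)^{k} \left(3 k^{3} - 4 k^{2} + 2 k - 3\right).

Step 1: r(k) = 3*(-12*k**3 - 47*k**2 - 69*k - 25)/(12*k**3 + 11*k**2 + 11*k - 9).
Normal form (A,B,C) = (-3, 1, k**3 + 11*k**2/12 + 11*k/12 - 3/4).
Need (-3)·f(k+1) − (1)·f(k) = k**3 + 11*k**2/12 + 11*k/12 - 3/4.
From deg A=0, deg B=0, deg C=3: d=3.
A polynomial solution: f(k) = -(3*k**3 - 4*k**2 + 2*k - 3)/12.
So s_k = (B(k−1)f/C)·t_k = (-(3*k**3 - 4*k**2 + 2*k - 3)/(12*k**3 + 11*k**2 + 11*k - 9))·t_k = (-3)**k*(3*k**3 - 4*k**2 + 2*k - 3).
Verify: (-3)**k*(-12*k**3 - 11*k**2 - 11*k + 9) matches t_k.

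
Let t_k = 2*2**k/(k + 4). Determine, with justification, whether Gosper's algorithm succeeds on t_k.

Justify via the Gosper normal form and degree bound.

Ratio r(k) = 2*(k + 4)/(k + 5).
Normal form (A,B,C) = (2*k + 8, k + 5, 1).
Solve (2*k + 8)·f(k+1) − (k + 4)·f(k) = 1.
Bound: deg f ≤ -1.
Negative degree bound (-1): no f exists, t_k not Gosper-summable.

No — negative degree bound, so no certificate f.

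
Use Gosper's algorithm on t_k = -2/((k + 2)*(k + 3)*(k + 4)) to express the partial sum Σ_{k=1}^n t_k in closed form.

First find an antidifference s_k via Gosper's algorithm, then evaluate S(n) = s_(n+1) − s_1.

S(n) = n*(-n - 7)/(12*(n**2 + 7*n + 12))

Compute t_(k+1)/t_k: get (k + 2)/(k + 5).
So A=k + 2 and B=k + 5, with C=1.
f must satisfy (k + 2)·f(k+1) − (k + 4)·f(k) = 1.
deg f ≤ 2 (via 1,1,0).
Solving with deg f ≤ 2: f(k) = k*(k + 5)/12.
Certificate R = B(k−1)f/C = k*(k + 4)*(k + 5)/12 gives s_k = k*(-k - 5)/(6*(k + 2)*(k + 3)).
s_(k+1) − s_k = -2/(k**3 + 9*k**2 + 26*k + 24) = t_k.
Telescope: S(n) = s_(n+1) − s_(1) = (-n**2 - 7*n - 6)/(6*(n**2 + 7*n + 12)) − (-1/12) = n*(-n - 7)/(12*(n**2 + 7*n + 12)).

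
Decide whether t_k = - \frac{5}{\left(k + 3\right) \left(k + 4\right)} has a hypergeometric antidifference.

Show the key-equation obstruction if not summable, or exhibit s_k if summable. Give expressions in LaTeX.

t_(k+1)/t_k = (k + 3)/(k + 5).
Take A(k)=k + 3, B(k)=k + 5, C(k)=1.
Key eq: (k + 3)·f(k+1) = (k + 4)·f(k) + (1).
Degrees (1,1,0) ⇒ d ≤ 1.
Solve for f: f(k) = k/3 (degree 1 ≤ 1).
Then R = B(k−1)f/C = k*(k + 4)/3, so s_k = R(k)·t_k = -5*k/(3*k + 9).
s_(k+1) − s_k = -5/(k**2 + 7*k + 12) = t_k.

Yes. s_k = - \frac{5 k}{3 k + 9}.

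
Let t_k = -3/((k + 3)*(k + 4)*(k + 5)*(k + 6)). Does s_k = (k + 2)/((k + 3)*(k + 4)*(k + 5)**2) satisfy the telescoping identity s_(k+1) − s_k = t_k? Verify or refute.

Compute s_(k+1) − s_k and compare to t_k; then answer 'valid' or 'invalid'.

s_(k+1) = (k + 3)/((k + 4)*(k + 5)*(k + 6)**2)
s_(k+1) − s_k = (-(k + 2)*(k + 6)**2 + (k + 3)**2*(k + 5))/((k + 3)*(k + 4)*(k + 5)**2*(k + 6)**2)
(s_(k+1) − s_k) − t_k = 3*(4*k + 21)/(k**6 + 29*k**5 + 347*k**4 + 2191*k**3 + 7692*k**2 + 14220*k + 10800)

Invalid: residual 3*(4*k + 21)/(k**6 + 29*k**5 + 347*k**4 + 2191*k**3 + 7692*k**2 + 14220*k + 10800) ≠ 0.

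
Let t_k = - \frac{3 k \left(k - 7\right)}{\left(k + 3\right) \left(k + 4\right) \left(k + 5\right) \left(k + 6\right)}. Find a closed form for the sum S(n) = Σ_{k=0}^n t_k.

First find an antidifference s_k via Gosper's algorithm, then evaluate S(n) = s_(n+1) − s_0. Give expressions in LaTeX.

Step 1: r(k) = (k - 6)*(k + 1)*(k + 3)/(k*(k - 7)*(k + 7)).
Take A(k)=k + 3, B(k)=k + 7, C(k)=k**2 - 7*k.
Need (k + 3)·f(k+1) − (k + 6)·f(k) = k**2 - 7*k.
Bound: deg f ≤ 3.
Match coefficients ⇒ f(k) = k*(k - 47)*(k - 1)/60.
Then R = B(k−1)f/C = (k - 47)*(k - 1)*(k + 6)/(60*(k - 7)), so s_k = R(k)·t_k = -k*(k**2 - 48*k + 47)/(20*(k + 3)*(k + 4)*(k + 5)).
Check: Δs_k = 3*k*(7 - k)/(k**4 + 18*k**3 + 119*k**2 + 342*k + 360). ✓
Telescope: S(n) = s_(n+1) − s_(0) = n*(-n**2 + 45*n + 46)/(20*(n**3 + 15*n**2 + 74*n + 120)) − (0) = n*(-n**2 + 45*n + 46)/(20*(n**3 + 15*n**2 + 74*n + 120)).

S(n) = \frac{n \left(- n^{2} + 45 n + 46\right)}{20 \left(n^{3} + 15 n^{2} + 74 n + 120\right)}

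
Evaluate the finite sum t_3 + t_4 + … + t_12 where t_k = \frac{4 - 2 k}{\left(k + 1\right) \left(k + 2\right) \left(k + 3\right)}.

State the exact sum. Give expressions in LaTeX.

Σ = -11/84

Ratio r(k) = (k - 1)*(k + 1)/((k - 2)*(k + 4)).
Factor: A=k + 1; B=k + 4; C=k - 2.
Key eq: (k + 1)·f(k+1) = (k + 3)·f(k) + (k - 2).
From deg A=1, deg B=1, deg C=1: d=2.
A polynomial solution: f(k) = -k*(k + 7)/4.
Get s_k = R·t_k = k*(k + 7)/(2*(k + 1)*(k + 2)) with R(k) = B(k−1)f(k)/C(k) = -k*(k + 3)*(k + 7)/(4*(k - 2)).
Check: Δs_k = 2*(2 - k)/(k**3 + 6*k**2 + 11*k + 6). ✓
Sum = s_(13) − s_(3); s_(13) = 13/21, s_(3) = 3/4 ⇒ -11/84.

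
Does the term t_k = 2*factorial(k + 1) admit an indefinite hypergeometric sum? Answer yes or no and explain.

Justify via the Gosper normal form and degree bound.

No; the degree bound rules out any f.

Step 1: r(k) = k + 2.
Factor: A=k + 2; B=1; C=1.
Solve (k + 2)·f(k+1) − (1)·f(k) = 1.
Degrees (1,0,0) ⇒ d ≤ -1.
deg f ≤ -1 is impossible — no certificate.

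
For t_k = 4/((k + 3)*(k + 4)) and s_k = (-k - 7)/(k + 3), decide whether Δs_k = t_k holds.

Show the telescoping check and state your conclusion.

s_(k+1) = (-k - 8)/(k + 4)
s_(k+1) − s_k = 4/(k**2 + 7*k + 12)
(s_(k+1) − s_k) − t_k = 0

Valid — Δs_k = t_k.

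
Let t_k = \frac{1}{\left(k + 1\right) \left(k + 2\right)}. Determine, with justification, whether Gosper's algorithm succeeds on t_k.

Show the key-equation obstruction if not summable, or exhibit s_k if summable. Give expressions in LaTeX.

The ratio is (k + 1)/(k + 3).
Factor: A=k + 1; B=k + 3; C=1.
Need (k + 1)·f(k+1) − (k + 2)·f(k) = 1.
d = 1 from the (1,1,0) case.
Coefficient equations give f(k) = k.
Certificate R = B(k−1)f/C = k*(k + 2) gives s_k = k/(k + 1).
s_(k+1) − s_k = 1/(k**2 + 3*k + 2) = t_k.

Yes. s_k = \frac{k}{k + 1}.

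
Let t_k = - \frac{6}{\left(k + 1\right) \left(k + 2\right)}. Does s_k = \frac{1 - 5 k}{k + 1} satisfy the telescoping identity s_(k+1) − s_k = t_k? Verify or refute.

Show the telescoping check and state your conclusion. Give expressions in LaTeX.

s_(k+1) = (-5*k - 4)/(k + 2)
s_(k+1) − s_k = -6/(k**2 + 3*k + 2)
(s_(k+1) − s_k) − t_k = 0

valid (s_(k+1) − s_k reduces to t_k)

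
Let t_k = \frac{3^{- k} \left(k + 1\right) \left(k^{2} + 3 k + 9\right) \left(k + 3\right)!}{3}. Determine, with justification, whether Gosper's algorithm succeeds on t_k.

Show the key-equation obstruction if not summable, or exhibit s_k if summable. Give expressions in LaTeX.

Step 1: r(k) = (k + 2)*(k + 4)*(3*k + (k + 1)**2 + 12)/(3*(k + 1)*(k**2 + 3*k + 9)).
Factor: A=k/3 + 4/3; B=1; C=k**3 + 4*k**2 + 12*k + 9.
Need (k/3 + 4/3)·f(k+1) − (1)·f(k) = k**3 + 4*k**2 + 12*k + 9.
From deg A=1, deg B=0, deg C=3: d=2.
Match coefficients ⇒ f(k) = 3*(k**2 + k + 1).
R(k) = B(k−1)·f(k)/C(k) = 3*(k**2 + k + 1)/((k + 1)*(k**2 + 3*k + 9)); s_k = R·t_k = (k**2 + k + 1)*factorial(k + 3)/3**k.
Check: Δs_k = (k + 1)*(k**2 + 3*k + 9)*factorial(k + 3)/(3*3**k). ✓

Yes. s_k = 3^{- k} \left(k^{2} + k + 1\right) \left(k + 3\right)!.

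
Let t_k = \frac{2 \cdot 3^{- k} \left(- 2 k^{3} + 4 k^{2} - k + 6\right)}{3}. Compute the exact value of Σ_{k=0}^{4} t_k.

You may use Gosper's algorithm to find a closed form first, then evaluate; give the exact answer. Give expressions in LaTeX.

The ratio is (2*k**3 + 2*k**2 - k - 7)/(3*(2*k**3 - 4*k**2 + k - 6)).
Normal form (A,B,C) = (1/3, 1, k**3 - 2*k**2 + k/2 - 3).
Key eq: (1/3)·f(k+1) = (1)·f(k) + (k**3 - 2*k**2 + k/2 - 3).
Degrees (0,0,3) ⇒ d ≤ 3.
A polynomial solution: f(k) = -3*(k - 1)*(2*k**2 + k + 4)/4.
Then R = B(k−1)f/C = -3*(k - 1)*(2*k**2 + k + 4)/(2*(2*k**3 - 4*k**2 + k - 6)), so s_k = R(k)·t_k = (2*k**3 - k**2 + 3*k - 4)/3**k.
Verify: 2*(-2*k**3 + 4*k**2 - k + 6)/(3*3**k) matches t_k.
Sum = s_(5) − s_(0); s_(5) = 236/243, s_(0) = -4 ⇒ 1208/243.

Σ = 1208/243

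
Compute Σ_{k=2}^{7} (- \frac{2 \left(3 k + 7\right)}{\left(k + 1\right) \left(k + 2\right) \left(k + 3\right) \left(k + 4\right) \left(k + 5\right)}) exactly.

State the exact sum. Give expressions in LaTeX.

Compute t_(k+1)/t_k: get (k + 1)*(3*k + 10)/((k + 6)*(3*k + 7)).
Take A(k)=k + 1, B(k)=k + 6, C(k)=k + 7/3.
Solve (k + 1)·f(k+1) − (k + 5)·f(k) = k + 7/3.
Bound: deg f ≤ 4.
Solve for f: f(k) = k*(k + 2)*(k**2 + 8*k + 19)/36 (degree 4 ≤ 4).
Certificate R = B(k−1)f/C = k*(k + 2)*(k + 5)*(k**2 + 8*k + 19)/(12*(3*k + 7)) gives s_k = k*(-k**2 - 8*k - 19)/(6*(k**3 + 8*k**2 + 19*k + 12)).
Verify: 2*(-3*k - 7)/(k**5 + 15*k**4 + 85*k**3 + 225*k**2 + 274*k + 120) matches t_k.
Σ_(k=2)^(7) t_k = s_(8) − s_(2) = -49/297 − (-13/90) = -61/2970.

Σ = -61/2970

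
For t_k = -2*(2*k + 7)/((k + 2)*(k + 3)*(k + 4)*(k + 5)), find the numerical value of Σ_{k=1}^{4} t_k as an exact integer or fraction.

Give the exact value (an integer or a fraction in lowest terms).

Σ = -32/315

Compute t_(k+1)/t_k: get (k + 2)*(2*k + 9)/((k + 6)*(2*k + 7)).
Factor: A=k + 2; B=k + 6; C=k + 7/2.
Solve (k + 2)·f(k+1) − (k + 5)·f(k) = k + 7/2.
Bound: deg f ≤ 3.
Coefficient equations give f(k) = k*(k + 3)*(k + 6)/16.
Then R = B(k−1)f/C = k*(k + 3)*(k + 5)*(k + 6)/(8*(2*k + 7)), so s_k = R(k)·t_k = k*(-k - 6)/(4*(k**2 + 6*k + 8)).
s_(k+1) − s_k = 2*(-2*k - 7)/(k**4 + 14*k**3 + 71*k**2 + 154*k + 120) = t_k.
Sum = s_(5) − s_(1); s_(5) = -55/252, s_(1) = -7/60 ⇒ -32/315.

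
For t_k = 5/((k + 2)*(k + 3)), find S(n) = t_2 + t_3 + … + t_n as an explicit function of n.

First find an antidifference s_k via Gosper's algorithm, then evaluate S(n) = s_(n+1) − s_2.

S(n) = 5*(n - 1)/(4*(n + 3))

The ratio is (k + 2)/(k + 4).
So A=k + 2 and B=k + 4, with C=1.
Need (k + 2)·f(k+1) − (k + 3)·f(k) = 1.
d = 1 from the (1,1,0) case.
Coefficient equations give f(k) = k/2.
So s_k = (B(k−1)f/C)·t_k = (k*(k + 3)/2)·t_k = 5*k/(2*(k + 2)).
s_(k+1) − s_k = 5/(k**2 + 5*k + 6) = t_k.
Evaluate: s_(n+1) = 5*(n + 1)/(2*(n + 3)); subtract s_(2) = 5/4 ⇒ S(n) = 5*(n - 1)/(4*(n + 3)).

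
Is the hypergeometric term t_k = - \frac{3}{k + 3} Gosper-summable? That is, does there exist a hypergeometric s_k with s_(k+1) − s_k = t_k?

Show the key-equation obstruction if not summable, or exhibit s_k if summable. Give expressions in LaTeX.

The ratio is (k + 3)/(k + 4).
So A=k + 3 and B=k + 4, with C=1.
Solve (k + 3)·f(k+1) − (k + 3)·f(k) = 1.
deg f ≤ 0 (via 1,1,0).
Write f(k) = c0. Then LHS − RHS = -1, requiring -1 = 0: contradictory. No certificate.

No — t_k has no hypergeometric antidifference.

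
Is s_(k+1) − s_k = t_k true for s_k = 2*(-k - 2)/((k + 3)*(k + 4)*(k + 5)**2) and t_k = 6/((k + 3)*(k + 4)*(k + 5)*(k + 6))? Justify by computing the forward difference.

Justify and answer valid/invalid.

Invalid: residual 6*(-4*k - 21)/(k**6 + 29*k**5 + 347*k**4 + 2191*k**3 + 7692*k**2 + 14220*k + 10800) ≠ 0.

s_(k+1) = 2*(-k - 3)/((k + 4)*(k + 5)*(k + 6)**2)
s_(k+1) − s_k = 6*(k**2 + 7*k + 9)/(k**6 + 29*k**5 + 347*k**4 + 2191*k**3 + 7692*k**2 + 14220*k + 10800)
(s_(k+1) − s_k) − t_k = 6*(-4*k - 21)/(k**6 + 29*k**5 + 347*k**4 + 2191*k**3 + 7692*k**2 + 14220*k + 10800)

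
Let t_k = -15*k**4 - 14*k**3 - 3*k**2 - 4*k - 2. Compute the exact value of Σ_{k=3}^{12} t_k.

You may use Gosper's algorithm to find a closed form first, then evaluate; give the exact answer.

Σ = -997700

Step 1: r(k) = (15*k**4 + 74*k**3 + 135*k**2 + 112*k + 38)/(15*k**4 + 14*k**3 + 3*k**2 + 4*k + 2).
Factor: A=1; B=1; C=k**4 + 14*k**3/15 + k**2/5 + 4*k/15 + 2/15.
Solve (1)·f(k+1) − (1)·f(k) = k**4 + 14*k**3/15 + k**2/5 + 4*k/15 + 2/15.
Bound: deg f ≤ 5.
Solve for f: f(k) = k**2*(3*k**3 - 4*k**2 - k + 4)/15 (degree 5 ≤ 5).
R(k) = B(k−1)·f(k)/C(k) = k**2*(3*k**3 - 4*k**2 - k + 4)/(15*k**4 + 14*k**3 + 3*k**2 + 4*k + 2); s_k = R·t_k = k**2*(-3*k**3 + 4*k**2 + k - 4).
Verify: -15*k**4 - 14*k**3 - 3*k**2 - 4*k - 2 matches t_k.
Sum = s_(13) − s_(3); s_(13) = -998114, s_(3) = -414 ⇒ -997700.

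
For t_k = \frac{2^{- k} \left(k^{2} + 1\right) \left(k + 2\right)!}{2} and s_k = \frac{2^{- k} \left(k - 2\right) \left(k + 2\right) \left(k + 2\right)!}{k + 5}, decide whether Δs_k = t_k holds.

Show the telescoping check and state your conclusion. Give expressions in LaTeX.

s_(k+1) = (k - 1)*(k + 3)*factorial(k + 3)/(2*2**k*(k + 6))
s_(k+1) − s_k = (k**4 + 8*k**3 + 16*k**2 + 14*k + 3)*factorial(k + 2)/(2*2**k*(k + 5)*(k + 6))
(s_(k+1) − s_k) − t_k = -3*(k**3 + 5*k**2 - k + 9)*factorial(k + 2)/(2*2**k*(k + 5)*(k + 6))

Invalid: residual - \frac{3 \cdot 2^{- k} \left(k^{3} + 5 k^{2} - k + 9\right) \left(k + 2\right)!}{2 \left(k + 5\right) \left(k + 6\right)} ≠ 0.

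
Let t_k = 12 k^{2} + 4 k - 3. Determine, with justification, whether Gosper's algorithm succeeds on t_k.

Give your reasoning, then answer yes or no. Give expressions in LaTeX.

r(k) = (12*k**2 + 28*k + 13)/(12*k**2 + 4*k - 3) after simplifying.
Normal form (A,B,C) = (1, 1, k**2 + k/3 - 1/4).
Need (1)·f(k+1) − (1)·f(k) = k**2 + k/3 - 1/4.
Degrees (0,0,2) ⇒ d ≤ 3.
Solve for f: f(k) = k*(2*k - 3)*(2*k + 1)/12 (degree 3 ≤ 3).
So s_k = (B(k−1)f/C)·t_k = (k*(2*k - 3)*(2*k + 1)/(12*k**2 + 4*k - 3))·t_k = k*(4*k**2 - 4*k - 3).
Verify: 12*k**2 + 4*k - 3 matches t_k.

Yes. s_k = k \left(4 k^{2} - 4 k - 3\right).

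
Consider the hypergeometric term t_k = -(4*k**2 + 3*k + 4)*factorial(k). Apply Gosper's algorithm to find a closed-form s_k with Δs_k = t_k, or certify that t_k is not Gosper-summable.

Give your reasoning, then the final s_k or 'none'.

s_k = -(4*k - 1)*factorial(k)

r(k) = (k + 1)*(3*k + 4*(k + 1)**2 + 7)/(4*k**2 + 3*k + 4) after simplifying.
Factor: A=k + 1; B=1; C=k**2 + 3*k/4 + 1.
f must satisfy (k + 1)·f(k+1) − (1)·f(k) = k**2 + 3*k/4 + 1.
d = 1 from the (1,0,2) case.
Coefficient equations give f(k) = (4*k - 1)/4.
Then R = B(k−1)f/C = (4*k - 1)/(4*k**2 + 3*k + 4), so s_k = R(k)·t_k = -(4*k - 1)*factorial(k).
Check: Δs_k = -(4*k**2 + 3*k + 4)*factorial(k). ✓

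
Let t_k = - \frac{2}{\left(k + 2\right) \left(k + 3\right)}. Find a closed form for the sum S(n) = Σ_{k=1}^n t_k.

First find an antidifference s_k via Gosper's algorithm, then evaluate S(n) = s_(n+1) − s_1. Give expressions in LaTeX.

S(n) = - \frac{2 n}{3 n + 9}

Step 1: r(k) = (k + 2)/(k + 4).
So A=k + 2 and B=k + 4, with C=1.
Need (k + 2)·f(k+1) − (k + 3)·f(k) = 1.
deg f ≤ 1 (via 1,1,0).
Coefficient equations give f(k) = k/2.
Get s_k = R·t_k = -k/(k + 2) with R(k) = B(k−1)f(k)/C(k) = k*(k + 3)/2.
Δs = -2/(k**2 + 5*k + 6), as required.
s_(n+1) = (-n - 1)/(n + 3) and s_(1) = -1/3, so S(n) = -2*n/(3*n + 9).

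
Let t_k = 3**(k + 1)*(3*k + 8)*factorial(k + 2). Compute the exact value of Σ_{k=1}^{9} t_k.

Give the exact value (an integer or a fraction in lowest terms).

Σ = 84853696435146

Ratio r(k) = 3*(k + 3)*(3*k + 11)/(3*k + 8).
A = 3*k + 9, B = 1, C = k + 8/3.
Solve (3*k + 9)·f(k+1) − (1)·f(k) = k + 8/3.
Bound: deg f ≤ 0.
A polynomial solution: f(k) = 1/3.
Certificate R = B(k−1)f/C = 1/(3*k + 8) gives s_k = 3**(k + 1)*factorial(k + 2).
Δs = 3**(k + 1)*(3*k + 8)*factorial(k + 2), as required.
Telescoping: Σ = s_(10) − s_(1) = 84853696435200 − (54) = 84853696435146.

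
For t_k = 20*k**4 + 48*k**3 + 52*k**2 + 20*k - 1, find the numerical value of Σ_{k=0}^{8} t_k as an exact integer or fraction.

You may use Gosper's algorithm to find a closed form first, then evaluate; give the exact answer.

Σ = 248967

The ratio is (20*k**4 + 128*k**3 + 316*k**2 + 348*k + 139)/(20*k**4 + 48*k**3 + 52*k**2 + 20*k - 1).
Gosper form: A/B · C(k+1)/C(k) with A=1, B=1, C=k**4 + 12*k**3/5 + 13*k**2/5 + k - 1/20.
Key eq: (1)·f(k+1) = (1)·f(k) + (k**4 + 12*k**3/5 + 13*k**2/5 + k - 1/20).
d = 5 from the (0,0,4) case.
Solving with deg f ≤ 5: f(k) = k*(4*k**4 + 2*k**3 - 4*k - 3)/20.
Then R = B(k−1)f/C = k*(4*k**4 + 2*k**3 - 4*k - 3)/(20*k**4 + 48*k**3 + 52*k**2 + 20*k - 1), so s_k = R(k)·t_k = k*(4*k**4 + 2*k**3 - 4*k - 3).
s_(k+1) − s_k = 20*k**4 + 48*k**3 + 52*k**2 + 20*k - 1 = t_k.
Telescoping: Σ = s_(9) − s_(0) = 248967 − (0) = 248967.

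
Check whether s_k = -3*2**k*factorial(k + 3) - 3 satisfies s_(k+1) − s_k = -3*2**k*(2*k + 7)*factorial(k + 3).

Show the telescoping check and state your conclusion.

Valid — Δs_k = t_k.

s_(k+1) = -3*2**(k + 1)*factorial(k + 4) - 3
s_(k+1) − s_k = -3*2**k*(2*k + 7)*factorial(k + 3)
(s_(k+1) − s_k) − t_k = 0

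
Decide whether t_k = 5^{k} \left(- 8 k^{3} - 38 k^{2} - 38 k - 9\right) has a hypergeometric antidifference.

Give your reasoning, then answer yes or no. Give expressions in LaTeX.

Yes. s_k = 5^{k} \left(- 2 k^{3} - 2 k^{2} + 3 k - 1\right).

r(k) = 5*(8*k**3 + 62*k**2 + 138*k + 93)/(8*k**3 + 38*k**2 + 38*k + 9) after simplifying.
So A=5 and B=1, with C=k**3 + 19*k**2/4 + 19*k/4 + 9/8.
Solve (5)·f(k+1) − (1)·f(k) = k**3 + 19*k**2/4 + 19*k/4 + 9/8.
Degrees (0,0,3) ⇒ d ≤ 3.
Solving with deg f ≤ 3: f(k) = (2*k**3 + 2*k**2 - 3*k + 1)/8.
Then R = B(k−1)f/C = (2*k**3 + 2*k**2 - 3*k + 1)/(8*k**3 + 38*k**2 + 38*k + 9), so s_k = R(k)·t_k = 5**k*(-2*k**3 - 2*k**2 + 3*k - 1).
Verify: 5**k*(-8*k**3 - 38*k**2 - 38*k - 9) matches t_k.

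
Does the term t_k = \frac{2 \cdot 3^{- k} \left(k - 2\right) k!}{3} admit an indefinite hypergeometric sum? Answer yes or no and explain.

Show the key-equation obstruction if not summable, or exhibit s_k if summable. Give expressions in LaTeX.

Yes. s_k = 2 \cdot 3^{- k} k!.

The ratio is (k**2 - 1)/(3*(k - 2)).
Normal form (A,B,C) = (k/3 + 1/3, 1, k - 2).
Set up (k/3 + 1/3)·f(k+1) − (1)·f(k) − (k - 2) = 0.
Degrees (1,0,1) ⇒ d ≤ 0.
Solve for f: f(k) = 3 (degree 0 ≤ 0).
Get s_k = R·t_k = 2*factorial(k)/3**k with R(k) = B(k−1)f(k)/C(k) = 3/(k - 2).
Verify: 2*(k - 2)*factorial(k)/(3*3**k) matches t_k.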